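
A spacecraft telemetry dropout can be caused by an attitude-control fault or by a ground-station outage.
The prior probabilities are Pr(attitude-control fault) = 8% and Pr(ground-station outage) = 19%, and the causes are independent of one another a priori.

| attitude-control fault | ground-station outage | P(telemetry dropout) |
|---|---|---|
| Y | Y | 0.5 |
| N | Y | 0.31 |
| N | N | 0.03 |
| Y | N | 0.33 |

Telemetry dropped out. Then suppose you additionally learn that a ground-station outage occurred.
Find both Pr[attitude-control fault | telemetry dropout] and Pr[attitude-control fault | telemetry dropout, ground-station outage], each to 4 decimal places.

Numerator (weight on configurations with attitude-control fault): 0.021384 + 0.007600 = 0.028984
Normalizer over all consistent configurations: 0.03·0.92·0.81 + 0.31·0.92·0.19 + 0.33·0.08·0.81 + 0.5·0.08·0.19 = 0.105528
P(attitude-control fault | telemetry dropout) = 0.028984/0.105528 ≈ 0.2747

With the extra evidence:
For the numerator, keep only attitude-control fault=true terms: 0.5*0.08 = 0.040000
Denominator P(telemetry dropout | ground-station outage): 0.31*0.92 + 0.5*0.08 = 0.325200
Posterior = 0.040000 / 0.325200 ≈ 0.1230

Pr[attitude-control fault | telemetry dropout] ≈ 0.2747; Pr[attitude-control fault | telemetry dropout, ground-station outage] ≈ 0.1230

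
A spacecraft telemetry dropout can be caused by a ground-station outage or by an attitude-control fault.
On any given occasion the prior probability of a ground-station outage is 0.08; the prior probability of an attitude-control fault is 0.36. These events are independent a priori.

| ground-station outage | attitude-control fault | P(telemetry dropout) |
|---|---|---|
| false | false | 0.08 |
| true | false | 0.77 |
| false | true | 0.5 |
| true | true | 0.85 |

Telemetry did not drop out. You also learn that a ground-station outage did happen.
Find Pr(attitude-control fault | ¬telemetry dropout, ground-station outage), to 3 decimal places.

Pr(attitude-control fault | ¬telemetry dropout, ground-station outage) ≈ 0.268

Enumerate both values of attitude-control fault and weight by the priors:
  P(¬telemetry dropout | ground-station outage) = 0.23×0.64 + 0.15×0.36
        = 0.147200 + 0.054000 = 0.201200
The terms with attitude-control fault present sum to 0.054000, so
  P(attitude-control fault | ¬telemetry dropout, ground-station outage) = 0.054000 / 0.201200 ≈ 0.268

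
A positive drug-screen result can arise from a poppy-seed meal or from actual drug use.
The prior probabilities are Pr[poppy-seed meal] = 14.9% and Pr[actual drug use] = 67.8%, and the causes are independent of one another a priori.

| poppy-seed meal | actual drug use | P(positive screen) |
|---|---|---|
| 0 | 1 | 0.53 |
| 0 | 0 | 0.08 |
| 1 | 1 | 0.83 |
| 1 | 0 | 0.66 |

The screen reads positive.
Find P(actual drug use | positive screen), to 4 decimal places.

By total probability over the 4 (poppy-seed meal, actual drug use) configurations:
  P(positive screen) = 0.08·0.851·0.322 + 0.53·0.851·0.678 + 0.66·0.149·0.322 + 0.83·0.149·0.678
        = 0.021922 + 0.305798 + 0.031665 + 0.083848 = 0.443233
Keeping only the actual drug use-present terms gives 0.389646, so
  P(actual drug use | positive screen) = 0.389646 / 0.443233 ≈ 0.8791

P(actual drug use | positive screen) ≈ 0.8791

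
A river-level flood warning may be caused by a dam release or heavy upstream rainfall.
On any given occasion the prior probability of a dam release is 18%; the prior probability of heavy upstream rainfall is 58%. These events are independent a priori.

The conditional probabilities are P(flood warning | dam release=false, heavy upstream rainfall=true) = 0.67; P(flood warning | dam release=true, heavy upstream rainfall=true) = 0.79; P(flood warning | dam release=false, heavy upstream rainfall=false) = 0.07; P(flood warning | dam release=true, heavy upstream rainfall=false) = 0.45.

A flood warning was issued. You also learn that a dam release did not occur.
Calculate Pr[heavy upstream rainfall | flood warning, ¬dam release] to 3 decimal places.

Pr[heavy upstream rainfall | flood warning, ¬dam release] ≈ 0.930

Sum P(flood warning|·) weighted by the priors over both values of heavy upstream rainfall:
  P(flood warning | ¬dam release) = 0.07*0.42 + 0.67*0.58
        = 0.029400 + 0.388600 = 0.418000
The terms with heavy upstream rainfall present sum to 0.388600, so
  P(heavy upstream rainfall | flood warning, ¬dam release) = 0.388600 / 0.418000 ≈ 0.930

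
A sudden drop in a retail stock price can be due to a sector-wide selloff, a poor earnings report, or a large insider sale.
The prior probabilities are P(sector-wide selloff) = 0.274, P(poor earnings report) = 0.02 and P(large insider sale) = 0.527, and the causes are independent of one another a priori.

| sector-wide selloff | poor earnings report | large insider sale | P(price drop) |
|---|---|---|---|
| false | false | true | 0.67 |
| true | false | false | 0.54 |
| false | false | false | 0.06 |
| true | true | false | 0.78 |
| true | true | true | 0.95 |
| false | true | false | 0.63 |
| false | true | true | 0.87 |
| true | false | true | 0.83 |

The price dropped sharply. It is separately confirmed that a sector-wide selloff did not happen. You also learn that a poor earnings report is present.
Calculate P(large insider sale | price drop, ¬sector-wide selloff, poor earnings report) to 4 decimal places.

P(price drop | ¬sector-wide selloff, poor earnings report) = 0.63×0.473 + 0.87×0.527 = 0.297990 + 0.458490 = 0.756480
The large insider sale-present share is 0.87×0.527 = 0.458490.
So P(large insider sale | price drop, ¬sector-wide selloff, poor earnings report) = 0.458490/0.756480 ≈ 0.6061.

P(large insider sale | price drop, ¬sector-wide selloff, poor earnings report) ≈ 0.6061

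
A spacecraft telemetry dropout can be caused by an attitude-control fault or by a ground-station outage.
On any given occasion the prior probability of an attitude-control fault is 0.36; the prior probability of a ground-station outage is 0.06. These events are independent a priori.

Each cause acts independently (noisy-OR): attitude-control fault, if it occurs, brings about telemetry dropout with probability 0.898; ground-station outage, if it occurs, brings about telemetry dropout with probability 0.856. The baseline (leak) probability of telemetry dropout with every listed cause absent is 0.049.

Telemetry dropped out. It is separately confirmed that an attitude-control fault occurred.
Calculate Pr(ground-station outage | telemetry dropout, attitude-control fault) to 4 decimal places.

Under noisy-OR, P(telemetry dropout | causes) = 1 − (1−0.049)·∏(1−qᵢ) over the active causes.
Enumerate both values of ground-station outage and weight by the priors:
  P(telemetry dropout | attitude-control fault) = 0.902998×0.94 + 0.986032×0.06
        = 0.848818 + 0.059162 = 0.907980
Configurations with ground-station outage contribute 0.059162, so
  P(ground-station outage | telemetry dropout, attitude-control fault) = 0.059162 / 0.907980 ≈ 0.0652

Pr(ground-station outage | telemetry dropout, attitude-control fault) ≈ 0.0652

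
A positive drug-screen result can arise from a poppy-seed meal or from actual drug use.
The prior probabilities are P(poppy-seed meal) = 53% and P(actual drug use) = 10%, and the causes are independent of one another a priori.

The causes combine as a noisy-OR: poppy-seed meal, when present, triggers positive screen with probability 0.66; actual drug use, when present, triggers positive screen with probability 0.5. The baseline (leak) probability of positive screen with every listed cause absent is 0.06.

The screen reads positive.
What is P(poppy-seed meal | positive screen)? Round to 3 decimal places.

Under noisy-OR, P(positive screen | causes) = 1 − (1−0.06)·∏(1−qᵢ) over the active causes.
Sum P(positive screen|·) weighted by the priors over the 4 (poppy-seed meal, actual drug use) configurations:
  P(positive screen) = 0.06·0.47·0.9 + 0.53·0.47·0.1 + 0.6804·0.53·0.9 + 0.8402·0.53·0.1
        = 0.025380 + 0.024910 + 0.324551 + 0.044531 = 0.419372
The terms with poppy-seed meal present sum to 0.369082, so
  P(poppy-seed meal | positive screen) = 0.369082 / 0.419372 ≈ 0.880

P(poppy-seed meal | positive screen) ≈ 0.880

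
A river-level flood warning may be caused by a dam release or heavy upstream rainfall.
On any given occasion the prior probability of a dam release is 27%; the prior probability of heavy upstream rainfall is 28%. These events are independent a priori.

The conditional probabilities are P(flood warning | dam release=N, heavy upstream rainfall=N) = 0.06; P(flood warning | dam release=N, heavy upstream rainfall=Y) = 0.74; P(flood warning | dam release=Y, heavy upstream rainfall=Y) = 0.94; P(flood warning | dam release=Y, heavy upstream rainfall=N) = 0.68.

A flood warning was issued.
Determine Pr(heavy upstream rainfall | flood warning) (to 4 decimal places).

Pr(heavy upstream rainfall | flood warning) ≈ 0.5759

Numerator (weight on configurations with heavy upstream rainfall): 0.151256 + 0.071064 = 0.222320
Normalizer over all consistent configurations: 0.06×0.73×0.72 + 0.74×0.73×0.28 + 0.68×0.27×0.72 + 0.94×0.27×0.28 = 0.386048
Posterior = 0.222320 / 0.386048 ≈ 0.5759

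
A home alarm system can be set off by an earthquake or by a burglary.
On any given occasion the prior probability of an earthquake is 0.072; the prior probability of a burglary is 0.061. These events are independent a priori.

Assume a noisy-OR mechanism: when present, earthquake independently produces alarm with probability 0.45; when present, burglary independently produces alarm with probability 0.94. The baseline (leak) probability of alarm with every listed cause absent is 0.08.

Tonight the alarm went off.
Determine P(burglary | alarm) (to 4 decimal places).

P(burglary | alarm) ≈ 0.3590

Under noisy-OR, P(alarm | causes) = 1 − (1−0.08)·∏(1−qᵢ) over the active causes.
Weight on burglary=true, given the evidence: 0.053483 + 0.004259 = 0.057742
The normalizing constant is 0.08·0.928·0.939 + 0.9448·0.928·0.061 + 0.494·0.072·0.939 + 0.96964·0.072·0.061 = 0.160851
P(burglary | alarm) = 0.057742/0.160851 ≈ 0.3590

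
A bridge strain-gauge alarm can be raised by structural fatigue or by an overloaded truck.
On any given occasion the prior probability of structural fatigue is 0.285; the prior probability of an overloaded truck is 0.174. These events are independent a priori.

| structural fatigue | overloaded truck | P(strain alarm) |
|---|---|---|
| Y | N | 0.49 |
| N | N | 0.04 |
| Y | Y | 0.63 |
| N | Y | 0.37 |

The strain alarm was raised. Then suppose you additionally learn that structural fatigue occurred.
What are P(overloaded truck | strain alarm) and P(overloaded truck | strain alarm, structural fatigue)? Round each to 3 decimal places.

Numerator (weight on configurations with overloaded truck): 0.046032 + 0.031242 = 0.077274
The normalizing constant is 0.04×0.715×0.826 + 0.37×0.715×0.174 + 0.49×0.285×0.826 + 0.63×0.285×0.174 = 0.216249
Posterior = 0.077274 / 0.216249 ≈ 0.357

Now also conditioning on structural fatigue=true:
Sum P(strain alarm|·) weighted by the priors over both values of overloaded truck:
  P(strain alarm | structural fatigue) = 0.49*0.826 + 0.63*0.174
        = 0.404740 + 0.109620 = 0.514360
The terms with overloaded truck present sum to 0.109620, so
  P(overloaded truck | strain alarm, structural fatigue) = 0.109620 / 0.514360 ≈ 0.213

P(overloaded truck | strain alarm) ≈ 0.357; P(overloaded truck | strain alarm, structural fatigue) ≈ 0.213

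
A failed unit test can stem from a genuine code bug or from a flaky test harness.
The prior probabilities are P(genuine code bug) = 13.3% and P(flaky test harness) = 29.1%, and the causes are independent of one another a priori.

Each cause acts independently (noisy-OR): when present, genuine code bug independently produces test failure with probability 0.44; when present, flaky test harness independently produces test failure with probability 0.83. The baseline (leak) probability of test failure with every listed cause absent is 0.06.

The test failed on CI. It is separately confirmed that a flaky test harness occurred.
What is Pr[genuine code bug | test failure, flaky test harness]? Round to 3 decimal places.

Pr[genuine code bug | test failure, flaky test harness] ≈ 0.143

Under noisy-OR, P(test failure | causes) = 1 − (1−0.06)·∏(1−qᵢ) over the active causes.
By total probability over both values of genuine code bug:
  P(test failure | flaky test harness) = 0.8402*0.867 + 0.910512*0.133
        = 0.728453 + 0.121098 = 0.849551
Keeping only the genuine code bug-present terms gives 0.121098, so
  P(genuine code bug | test failure, flaky test harness) = 0.121098 / 0.849551 ≈ 0.143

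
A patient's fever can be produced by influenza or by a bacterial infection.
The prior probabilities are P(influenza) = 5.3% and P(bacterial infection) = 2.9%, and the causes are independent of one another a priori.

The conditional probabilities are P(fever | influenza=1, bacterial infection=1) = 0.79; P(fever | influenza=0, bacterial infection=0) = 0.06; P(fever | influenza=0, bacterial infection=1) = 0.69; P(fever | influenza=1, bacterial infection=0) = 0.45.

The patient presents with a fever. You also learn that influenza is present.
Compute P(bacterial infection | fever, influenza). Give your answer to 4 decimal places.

Weight on bacterial infection=true, given the evidence: 0.79*0.029 = 0.022910
Denominator P(fever | influenza): 0.45*0.971 + 0.79*0.029 = 0.459860
P(bacterial infection | fever, influenza) = 0.022910/0.459860 ≈ 0.0498

P(bacterial infection | fever, influenza) ≈ 0.0498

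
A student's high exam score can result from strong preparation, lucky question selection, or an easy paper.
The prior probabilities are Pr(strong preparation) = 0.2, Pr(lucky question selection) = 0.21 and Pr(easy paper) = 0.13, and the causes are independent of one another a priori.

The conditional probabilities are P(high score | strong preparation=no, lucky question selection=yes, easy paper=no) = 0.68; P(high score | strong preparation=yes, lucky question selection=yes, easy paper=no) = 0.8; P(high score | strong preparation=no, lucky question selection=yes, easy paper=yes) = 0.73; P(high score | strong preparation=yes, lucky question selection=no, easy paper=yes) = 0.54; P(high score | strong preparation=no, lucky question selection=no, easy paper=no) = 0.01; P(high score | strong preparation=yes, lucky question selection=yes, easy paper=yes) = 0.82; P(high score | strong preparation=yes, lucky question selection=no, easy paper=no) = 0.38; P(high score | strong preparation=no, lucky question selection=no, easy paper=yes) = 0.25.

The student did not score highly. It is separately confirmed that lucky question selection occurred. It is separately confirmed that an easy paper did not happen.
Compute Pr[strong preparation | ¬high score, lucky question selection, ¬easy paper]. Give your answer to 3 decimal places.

Enumerate both values of strong preparation and weight by the priors:
  P(¬high score | lucky question selection, ¬easy paper) = 0.32·0.8 + 0.2·0.2
        = 0.256000 + 0.040000 = 0.296000
The terms with strong preparation present sum to 0.040000, so
  P(strong preparation | ¬high score, lucky question selection, ¬easy paper) = 0.040000 / 0.296000 ≈ 0.135

Pr[strong preparation | ¬high score, lucky question selection, ¬easy paper] ≈ 0.135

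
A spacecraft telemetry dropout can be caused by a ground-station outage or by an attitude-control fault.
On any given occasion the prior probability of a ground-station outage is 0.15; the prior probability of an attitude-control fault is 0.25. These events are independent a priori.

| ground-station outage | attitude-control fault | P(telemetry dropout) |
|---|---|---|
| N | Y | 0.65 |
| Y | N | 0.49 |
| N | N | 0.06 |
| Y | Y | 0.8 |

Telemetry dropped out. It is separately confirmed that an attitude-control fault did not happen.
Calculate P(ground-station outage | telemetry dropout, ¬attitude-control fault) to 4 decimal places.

Enumerate both values of ground-station outage and weight by the priors:
  P(telemetry dropout | ¬attitude-control fault) = 0.06×0.85 + 0.49×0.15
        = 0.051000 + 0.073500 = 0.124500
The terms with ground-station outage present sum to 0.073500, so
  P(ground-station outage | telemetry dropout, ¬attitude-control fault) = 0.073500 / 0.124500 ≈ 0.5904

P(ground-station outage | telemetry dropout, ¬attitude-control fault) ≈ 0.5904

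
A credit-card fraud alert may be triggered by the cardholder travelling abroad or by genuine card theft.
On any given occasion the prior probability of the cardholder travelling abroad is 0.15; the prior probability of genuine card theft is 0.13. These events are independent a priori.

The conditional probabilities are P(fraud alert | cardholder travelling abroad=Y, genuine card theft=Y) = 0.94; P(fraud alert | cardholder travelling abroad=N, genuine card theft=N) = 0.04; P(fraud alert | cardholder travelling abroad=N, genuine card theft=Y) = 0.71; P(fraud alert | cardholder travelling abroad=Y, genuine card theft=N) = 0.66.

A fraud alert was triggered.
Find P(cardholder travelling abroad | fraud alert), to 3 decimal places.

P(cardholder travelling abroad | fraud alert) ≈ 0.492

P(fraud alert) = 0.04*0.85*0.87 + 0.71*0.85*0.13 + 0.66*0.15*0.87 + 0.94*0.15*0.13 = 0.029580 + 0.078455 + 0.086130 + 0.018330 = 0.212495
Of this, 0.104460 comes from 0.086130 + 0.018330 (the cardholder travelling abroad=true cases).
P(cardholder travelling abroad | fraud alert) = 0.104460 / 0.212495 ≈ 0.492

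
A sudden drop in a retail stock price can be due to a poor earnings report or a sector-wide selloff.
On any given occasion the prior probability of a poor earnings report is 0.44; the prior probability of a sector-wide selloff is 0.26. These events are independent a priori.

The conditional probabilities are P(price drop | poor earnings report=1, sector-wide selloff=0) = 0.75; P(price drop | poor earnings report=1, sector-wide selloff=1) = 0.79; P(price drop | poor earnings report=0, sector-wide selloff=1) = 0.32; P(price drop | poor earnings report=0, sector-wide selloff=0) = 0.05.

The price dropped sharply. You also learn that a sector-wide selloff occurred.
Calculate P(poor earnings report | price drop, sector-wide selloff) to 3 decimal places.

P(price drop | sector-wide selloff) = 0.32·0.56 + 0.79·0.44 = 0.179200 + 0.347600 = 0.526800
Of this, 0.347600 comes from 0.79·0.44 (the poor earnings report=true cases).
Hence the posterior is 0.347600/0.526800 ≈ 0.660.

P(poor earnings report | price drop, sector-wide selloff) ≈ 0.660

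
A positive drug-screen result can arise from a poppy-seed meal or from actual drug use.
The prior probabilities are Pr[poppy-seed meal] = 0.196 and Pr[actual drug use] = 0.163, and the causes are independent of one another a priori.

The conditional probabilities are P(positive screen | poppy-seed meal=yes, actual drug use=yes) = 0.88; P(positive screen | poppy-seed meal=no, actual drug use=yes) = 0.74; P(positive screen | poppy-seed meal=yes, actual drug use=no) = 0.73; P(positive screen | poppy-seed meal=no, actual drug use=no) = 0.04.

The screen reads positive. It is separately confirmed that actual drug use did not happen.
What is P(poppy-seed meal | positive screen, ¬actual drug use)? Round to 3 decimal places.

P(positive screen | ¬actual drug use) = 0.04*0.804 + 0.73*0.196 = 0.032160 + 0.143080 = 0.175240
Restricting to configurations with poppy-seed meal present: 0.73*0.196 = 0.143080.
Hence the posterior is 0.143080/0.175240 ≈ 0.816.

P(poppy-seed meal | positive screen, ¬actual drug use) ≈ 0.816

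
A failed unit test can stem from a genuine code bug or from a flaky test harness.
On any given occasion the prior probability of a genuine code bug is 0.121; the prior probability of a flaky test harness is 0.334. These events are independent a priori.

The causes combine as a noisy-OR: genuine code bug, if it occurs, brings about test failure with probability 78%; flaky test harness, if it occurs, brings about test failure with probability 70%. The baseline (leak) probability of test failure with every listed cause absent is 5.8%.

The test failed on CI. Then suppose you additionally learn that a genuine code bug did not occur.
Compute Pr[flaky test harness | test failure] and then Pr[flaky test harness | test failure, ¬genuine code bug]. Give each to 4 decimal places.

Pr[flaky test harness | test failure] ≈ 0.7175; Pr[flaky test harness | test failure, ¬genuine code bug] ≈ 0.8612

Under noisy-OR, P(test failure | causes) = 1 − (1−0.058)·∏(1−qᵢ) over the active causes.
By total probability over the 4 (genuine code bug, flaky test harness) configurations:
  P(test failure) = 0.058×0.879×0.666 + 0.7174×0.879×0.334 + 0.79276×0.121×0.666 + 0.937828×0.121×0.334
        = 0.033954 + 0.210619 + 0.063885 + 0.037901 = 0.346359
The terms with flaky test harness present sum to 0.248520, so
  P(flaky test harness | test failure) = 0.248520 / 0.346359 ≈ 0.7175

Now condition on the additional information:
P(test failure | ¬genuine code bug) = 0.058×0.666 + 0.7174×0.334 = 0.038628 + 0.239612 = 0.278240
The flaky test harness-present share is 0.7174×0.334 = 0.239612.
Hence the posterior is 0.239612/0.278240 ≈ 0.8612.
Ruling out genuine code bug raises the posterior on flaky test harness — the flip side of explaining away.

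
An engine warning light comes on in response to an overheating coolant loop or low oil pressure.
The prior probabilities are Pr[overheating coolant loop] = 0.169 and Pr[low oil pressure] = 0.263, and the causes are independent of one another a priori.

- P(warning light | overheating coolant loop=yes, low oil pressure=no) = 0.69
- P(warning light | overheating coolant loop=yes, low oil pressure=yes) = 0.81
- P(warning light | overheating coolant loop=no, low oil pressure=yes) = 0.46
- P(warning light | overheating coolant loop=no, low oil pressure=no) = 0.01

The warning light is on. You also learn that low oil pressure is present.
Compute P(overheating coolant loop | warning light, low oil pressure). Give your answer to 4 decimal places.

For the numerator, keep only overheating coolant loop=true terms: 0.81*0.169 = 0.136890
Denominator P(warning light | low oil pressure): 0.46*0.831 + 0.81*0.169 = 0.519150
Posterior = 0.136890 / 0.519150 ≈ 0.2637

P(overheating coolant loop | warning light, low oil pressure) ≈ 0.2637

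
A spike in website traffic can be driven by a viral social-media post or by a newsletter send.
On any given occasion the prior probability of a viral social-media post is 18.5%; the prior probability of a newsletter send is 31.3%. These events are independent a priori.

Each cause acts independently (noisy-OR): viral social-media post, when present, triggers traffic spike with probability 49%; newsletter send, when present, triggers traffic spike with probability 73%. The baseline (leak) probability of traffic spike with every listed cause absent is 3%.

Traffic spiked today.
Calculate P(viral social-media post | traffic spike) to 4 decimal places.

P(viral social-media post | traffic spike) ≈ 0.3581

Under noisy-OR, P(traffic spike | causes) = 1 − (1−0.03)·∏(1−qᵢ) over the active causes.
By total probability over the 4 (viral social-media post, newsletter send) configurations:
  P(traffic spike) = 0.03×0.815×0.687 + 0.7381×0.815×0.313 + 0.5053×0.185×0.687 + 0.866431×0.185×0.313
        = 0.016797 + 0.188286 + 0.064221 + 0.050171 = 0.319475
Configurations with viral social-media post contribute 0.114392, so
  P(viral social-media post | traffic spike) = 0.114392 / 0.319475 ≈ 0.3581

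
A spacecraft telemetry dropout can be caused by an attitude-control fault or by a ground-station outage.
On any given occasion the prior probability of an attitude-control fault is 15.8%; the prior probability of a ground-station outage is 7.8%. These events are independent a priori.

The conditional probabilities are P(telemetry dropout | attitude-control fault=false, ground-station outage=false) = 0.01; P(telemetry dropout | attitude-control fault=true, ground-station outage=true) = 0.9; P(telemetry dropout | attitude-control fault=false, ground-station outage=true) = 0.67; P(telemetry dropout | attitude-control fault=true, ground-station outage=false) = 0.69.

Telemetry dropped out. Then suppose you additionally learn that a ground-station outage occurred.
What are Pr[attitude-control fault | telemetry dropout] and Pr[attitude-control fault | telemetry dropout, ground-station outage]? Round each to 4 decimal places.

Pr[attitude-control fault | telemetry dropout] ≈ 0.6831; Pr[attitude-control fault | telemetry dropout, ground-station outage] ≈ 0.2013

P(telemetry dropout) = 0.01·0.842·0.922 + 0.67·0.842·0.078 + 0.69·0.158·0.922 + 0.9·0.158·0.078 = 0.007763 + 0.044003 + 0.100516 + 0.011092 = 0.163374
Of this, 0.111608 comes from 0.100516 + 0.011092 (the attitude-control fault=true cases).
P(attitude-control fault | telemetry dropout) = 0.111608 / 0.163374 ≈ 0.6831

Now also conditioning on ground-station outage=true:
P(telemetry dropout | ground-station outage) = 0.67*0.842 + 0.9*0.158 = 0.564140 + 0.142200 = 0.706340
Restricting to configurations with attitude-control fault present: 0.9*0.158 = 0.142200.
So P(attitude-control fault | telemetry dropout, ground-station outage) = 0.142200/0.706340 ≈ 0.2013.
Conditioning on ground-station outage lowers the posterior on attitude-control fault: the classic explaining-away effect in a common-effect structure.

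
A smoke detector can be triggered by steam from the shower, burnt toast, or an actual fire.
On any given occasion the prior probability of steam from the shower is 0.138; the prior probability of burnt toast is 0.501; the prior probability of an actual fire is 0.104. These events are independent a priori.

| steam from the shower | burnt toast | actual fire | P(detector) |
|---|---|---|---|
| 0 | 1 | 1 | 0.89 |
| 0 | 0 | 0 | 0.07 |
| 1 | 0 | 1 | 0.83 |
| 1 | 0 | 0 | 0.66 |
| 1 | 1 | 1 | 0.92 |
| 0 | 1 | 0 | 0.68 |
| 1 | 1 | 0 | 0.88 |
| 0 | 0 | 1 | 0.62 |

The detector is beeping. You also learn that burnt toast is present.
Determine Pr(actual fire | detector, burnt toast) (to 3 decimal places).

P(detector | burnt toast) = 0.68*0.862*0.896 + 0.89*0.862*0.104 + 0.88*0.138*0.896 + 0.92*0.138*0.104 = 0.525199 + 0.079787 + 0.108810 + 0.013204 = 0.727000
Restricting to configurations with actual fire present: 0.079787 + 0.013204 = 0.092991.
Hence the posterior is 0.092991/0.727000 ≈ 0.128.

Pr(actual fire | detector, burnt toast) ≈ 0.128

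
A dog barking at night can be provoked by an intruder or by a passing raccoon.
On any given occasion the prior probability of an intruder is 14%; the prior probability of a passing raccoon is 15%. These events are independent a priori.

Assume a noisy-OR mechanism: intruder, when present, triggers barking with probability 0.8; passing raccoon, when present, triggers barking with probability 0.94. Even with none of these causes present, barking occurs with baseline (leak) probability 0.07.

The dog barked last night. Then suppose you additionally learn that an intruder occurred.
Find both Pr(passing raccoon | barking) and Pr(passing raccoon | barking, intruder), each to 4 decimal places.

Under noisy-OR, P(barking | causes) = 1 − (1−0.07)·∏(1−qᵢ) over the active causes.
P(barking) = 0.07*0.86*0.85 + 0.9442*0.86*0.15 + 0.814*0.14*0.85 + 0.98884*0.14*0.15 = 0.051170 + 0.121802 + 0.096866 + 0.020766 = 0.290604
Restricting to configurations with passing raccoon present: 0.121802 + 0.020766 = 0.142568.
Hence the posterior is 0.142568/0.290604 ≈ 0.4906.

Now also conditioning on intruder=true:
Numerator (weight on configurations with passing raccoon): 0.98884×0.15 = 0.148326
The normalizing constant is 0.814×0.85 + 0.98884×0.15 = 0.840226
P(passing raccoon | barking, intruder) = 0.148326/0.840226 ≈ 0.1765
— intruder explains away the evidence for passing raccoon.

Pr(passing raccoon | barking) ≈ 0.4906; Pr(passing raccoon | barking, intruder) ≈ 0.1765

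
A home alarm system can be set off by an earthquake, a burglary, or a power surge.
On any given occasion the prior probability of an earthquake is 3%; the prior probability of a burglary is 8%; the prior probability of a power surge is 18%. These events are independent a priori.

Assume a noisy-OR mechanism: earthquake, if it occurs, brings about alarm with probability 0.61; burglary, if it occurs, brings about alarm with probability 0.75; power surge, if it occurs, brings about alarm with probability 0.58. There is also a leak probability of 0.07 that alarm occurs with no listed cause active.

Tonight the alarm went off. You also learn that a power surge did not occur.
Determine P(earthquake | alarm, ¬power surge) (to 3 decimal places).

Under noisy-OR, P(alarm | causes) = 1 − (1−0.07)·∏(1−qᵢ) over the active causes.
P(alarm | ¬power surge) = 0.07·0.97·0.92 + 0.7675·0.97·0.08 + 0.6373·0.03·0.92 + 0.909325·0.03·0.08 = 0.062468 + 0.059558 + 0.017589 + 0.002182 = 0.141797
Restricting to configurations with earthquake present: 0.017589 + 0.002182 = 0.019771.
Hence the posterior is 0.019771/0.141797 ≈ 0.139.

P(earthquake | alarm, ¬power surge) ≈ 0.139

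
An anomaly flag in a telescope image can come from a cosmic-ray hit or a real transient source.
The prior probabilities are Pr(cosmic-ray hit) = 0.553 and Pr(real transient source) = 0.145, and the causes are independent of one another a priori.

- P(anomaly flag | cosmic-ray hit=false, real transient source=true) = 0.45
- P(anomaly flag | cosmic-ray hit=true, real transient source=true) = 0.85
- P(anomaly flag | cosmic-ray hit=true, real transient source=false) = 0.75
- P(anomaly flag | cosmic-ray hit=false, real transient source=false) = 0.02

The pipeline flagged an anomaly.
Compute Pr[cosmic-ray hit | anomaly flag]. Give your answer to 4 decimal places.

P(anomaly flag) = 0.02·0.447·0.855 + 0.45·0.447·0.145 + 0.75·0.553·0.855 + 0.85·0.553·0.145 = 0.007644 + 0.029167 + 0.354611 + 0.068157 = 0.459579
Of this, 0.422768 comes from 0.354611 + 0.068157 (the cosmic-ray hit=true cases).
P(cosmic-ray hit | anomaly flag) = 0.422768 / 0.459579 ≈ 0.9199

Pr[cosmic-ray hit | anomaly flag] ≈ 0.9199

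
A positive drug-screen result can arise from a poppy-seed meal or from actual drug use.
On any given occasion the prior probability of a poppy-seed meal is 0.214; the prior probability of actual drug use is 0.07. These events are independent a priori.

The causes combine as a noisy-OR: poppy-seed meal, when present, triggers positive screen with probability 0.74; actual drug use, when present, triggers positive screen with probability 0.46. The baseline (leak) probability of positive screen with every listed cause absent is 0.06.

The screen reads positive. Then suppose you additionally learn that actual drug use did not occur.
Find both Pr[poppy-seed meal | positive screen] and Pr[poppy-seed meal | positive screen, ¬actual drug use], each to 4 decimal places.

Pr[poppy-seed meal | positive screen] ≈ 0.6972; Pr[poppy-seed meal | positive screen, ¬actual drug use] ≈ 0.7742

Under noisy-OR, P(positive screen | causes) = 1 − (1−0.06)·∏(1−qᵢ) over the active causes.
By total probability over the 4 (poppy-seed meal, actual drug use) configurations:
  P(positive screen) = 0.06×0.786×0.93 + 0.4924×0.786×0.07 + 0.7556×0.214×0.93 + 0.868024×0.214×0.07
        = 0.043859 + 0.027092 + 0.150380 + 0.013003 = 0.234334
Configurations with poppy-seed meal contribute 0.163383, so
  P(poppy-seed meal | positive screen) = 0.163383 / 0.234334 ≈ 0.6972

Now condition on the additional information:
Sum P(positive screen|·) weighted by the priors over both values of poppy-seed meal:
  P(positive screen | ¬actual drug use) = 0.06·0.786 + 0.7556·0.214
        = 0.047160 + 0.161698 = 0.208858
Keeping only the poppy-seed meal-present terms gives 0.161698, so
  P(poppy-seed meal | positive screen, ¬actual drug use) = 0.161698 / 0.208858 ≈ 0.7742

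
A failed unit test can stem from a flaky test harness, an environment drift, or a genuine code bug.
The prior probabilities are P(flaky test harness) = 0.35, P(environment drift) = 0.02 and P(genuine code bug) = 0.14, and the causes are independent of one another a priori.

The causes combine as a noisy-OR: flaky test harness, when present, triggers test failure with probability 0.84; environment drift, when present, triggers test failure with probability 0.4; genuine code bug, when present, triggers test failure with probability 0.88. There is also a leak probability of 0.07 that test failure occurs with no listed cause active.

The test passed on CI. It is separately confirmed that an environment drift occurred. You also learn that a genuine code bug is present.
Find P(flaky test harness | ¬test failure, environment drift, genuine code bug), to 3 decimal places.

P(flaky test harness | ¬test failure, environment drift, genuine code bug) ≈ 0.079

Under noisy-OR, P(test failure | causes) = 1 − (1−0.07)·∏(1−qᵢ) over the active causes.
By total probability over both values of flaky test harness:
  P(¬test failure | environment drift, genuine code bug) = 0.06696·0.65 + 0.010714·0.35
        = 0.043524 + 0.003750 = 0.047274
Configurations with flaky test harness contribute 0.003750, so
  P(flaky test harness | ¬test failure, environment drift, genuine code bug) = 0.003750 / 0.047274 ≈ 0.079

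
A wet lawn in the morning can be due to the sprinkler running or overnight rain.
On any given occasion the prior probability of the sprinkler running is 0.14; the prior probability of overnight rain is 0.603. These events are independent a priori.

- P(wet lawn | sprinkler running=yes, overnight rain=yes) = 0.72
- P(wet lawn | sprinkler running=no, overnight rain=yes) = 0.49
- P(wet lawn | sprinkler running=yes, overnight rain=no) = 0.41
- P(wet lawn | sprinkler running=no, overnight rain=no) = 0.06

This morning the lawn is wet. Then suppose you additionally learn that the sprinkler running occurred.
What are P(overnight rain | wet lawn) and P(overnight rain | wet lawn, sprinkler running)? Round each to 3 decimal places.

P(overnight rain | wet lawn) ≈ 0.879; P(overnight rain | wet lawn, sprinkler running) ≈ 0.727

Numerator (weight on configurations with overnight rain): 0.254104 + 0.060782 = 0.314886
The normalizing constant is 0.06·0.86·0.397 + 0.49·0.86·0.603 + 0.41·0.14·0.397 + 0.72·0.14·0.603 = 0.358159
P(overnight rain | wet lawn) = 0.314886/0.358159 ≈ 0.879

Now also conditioning on sprinkler running=true:
P(wet lawn | sprinkler running) = 0.41×0.397 + 0.72×0.603 = 0.162770 + 0.434160 = 0.596930
Of this, 0.434160 comes from 0.72×0.603 (the overnight rain=true cases).
P(overnight rain | wet lawn, sprinkler running) = 0.434160 / 0.596930 ≈ 0.727
This is intercausal reasoning (explaining away): once sprinkler running accounts for the wet lawn, overnight rain becomes less likely.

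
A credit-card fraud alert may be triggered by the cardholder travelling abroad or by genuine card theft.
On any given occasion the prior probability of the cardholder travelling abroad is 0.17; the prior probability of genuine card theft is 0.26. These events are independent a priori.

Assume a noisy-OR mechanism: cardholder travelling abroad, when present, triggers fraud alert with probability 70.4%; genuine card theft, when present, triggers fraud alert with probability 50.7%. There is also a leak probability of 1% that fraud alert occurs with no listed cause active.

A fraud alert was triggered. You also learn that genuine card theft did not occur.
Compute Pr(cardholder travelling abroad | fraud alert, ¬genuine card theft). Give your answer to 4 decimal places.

Under noisy-OR, P(fraud alert | causes) = 1 − (1−0.01)·∏(1−qᵢ) over the active causes.
P(fraud alert | ¬genuine card theft) = 0.01·0.83 + 0.70696·0.17 = 0.008300 + 0.120183 = 0.128483
Restricting to configurations with cardholder travelling abroad present: 0.70696·0.17 = 0.120183.
So P(cardholder travelling abroad | fraud alert, ¬genuine card theft) = 0.120183/0.128483 ≈ 0.9354.

Pr(cardholder travelling abroad | fraud alert, ¬genuine card theft) ≈ 0.9354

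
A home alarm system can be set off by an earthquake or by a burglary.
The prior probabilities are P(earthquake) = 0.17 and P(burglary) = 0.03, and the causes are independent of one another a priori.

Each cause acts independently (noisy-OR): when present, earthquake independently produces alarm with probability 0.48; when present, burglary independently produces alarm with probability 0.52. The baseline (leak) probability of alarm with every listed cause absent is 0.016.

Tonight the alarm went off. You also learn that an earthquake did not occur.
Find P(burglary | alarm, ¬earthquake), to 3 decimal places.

Under noisy-OR, P(alarm | causes) = 1 − (1−0.016)·∏(1−qᵢ) over the active causes.
Sum P(alarm|·) weighted by the priors over both values of burglary:
  P(alarm | ¬earthquake) = 0.016×0.97 + 0.52768×0.03
        = 0.015520 + 0.015830 = 0.031350
Keeping only the burglary-present terms gives 0.015830, so
  P(burglary | alarm, ¬earthquake) = 0.015830 / 0.031350 ≈ 0.505

P(burglary | alarm, ¬earthquake) ≈ 0.505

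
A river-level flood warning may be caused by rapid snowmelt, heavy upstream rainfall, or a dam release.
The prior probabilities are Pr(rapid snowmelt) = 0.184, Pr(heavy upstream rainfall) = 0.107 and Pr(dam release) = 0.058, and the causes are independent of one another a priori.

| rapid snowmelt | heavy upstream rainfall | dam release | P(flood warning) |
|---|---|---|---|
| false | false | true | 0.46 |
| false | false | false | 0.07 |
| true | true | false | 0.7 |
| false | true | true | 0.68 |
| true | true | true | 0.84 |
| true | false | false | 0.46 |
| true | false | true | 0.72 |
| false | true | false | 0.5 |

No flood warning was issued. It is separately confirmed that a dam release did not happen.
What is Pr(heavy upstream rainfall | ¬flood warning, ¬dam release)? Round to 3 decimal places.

Numerator (weight on configurations with heavy upstream rainfall): 0.043656 + 0.005906 = 0.049562
The normalizing constant is 0.93×0.816×0.893 + 0.5×0.816×0.107 + 0.54×0.184×0.893 + 0.3×0.184×0.107 = 0.815970
P(heavy upstream rainfall | ¬flood warning, ¬dam release) = 0.049562/0.815970 ≈ 0.061

Pr(heavy upstream rainfall | ¬flood warning, ¬dam release) ≈ 0.061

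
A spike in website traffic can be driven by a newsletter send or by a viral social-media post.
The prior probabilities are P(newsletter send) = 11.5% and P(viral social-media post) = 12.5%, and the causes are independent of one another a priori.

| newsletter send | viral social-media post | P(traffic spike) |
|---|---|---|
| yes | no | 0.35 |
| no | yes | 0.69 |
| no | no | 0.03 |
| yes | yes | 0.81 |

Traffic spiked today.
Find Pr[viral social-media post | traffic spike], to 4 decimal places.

Pr[viral social-media post | traffic spike] ≈ 0.6008

By total probability over the 4 (newsletter send, viral social-media post) configurations:
  P(traffic spike) = 0.03*0.885*0.875 + 0.69*0.885*0.125 + 0.35*0.115*0.875 + 0.81*0.115*0.125
        = 0.023231 + 0.076331 + 0.035219 + 0.011644 = 0.146425
Configurations with viral social-media post contribute 0.087975, so
  P(viral social-media post | traffic spike) = 0.087975 / 0.146425 ≈ 0.6008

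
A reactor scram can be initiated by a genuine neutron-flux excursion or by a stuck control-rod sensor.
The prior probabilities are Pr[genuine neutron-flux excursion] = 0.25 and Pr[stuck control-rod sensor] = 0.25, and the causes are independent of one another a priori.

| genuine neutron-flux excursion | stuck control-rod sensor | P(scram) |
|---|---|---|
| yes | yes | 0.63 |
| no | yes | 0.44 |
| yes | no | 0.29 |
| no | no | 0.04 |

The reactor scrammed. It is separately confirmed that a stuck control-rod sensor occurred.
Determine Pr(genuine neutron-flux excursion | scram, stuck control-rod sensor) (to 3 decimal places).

Pr(genuine neutron-flux excursion | scram, stuck control-rod sensor) ≈ 0.323

Numerator (weight on configurations with genuine neutron-flux excursion): 0.63*0.25 = 0.157500
Normalizer over all consistent configurations: 0.44*0.75 + 0.63*0.25 = 0.487500
Posterior = 0.157500 / 0.487500 ≈ 0.323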